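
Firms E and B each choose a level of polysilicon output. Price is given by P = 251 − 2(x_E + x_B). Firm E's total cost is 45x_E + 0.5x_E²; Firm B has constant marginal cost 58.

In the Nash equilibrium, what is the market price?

127.125

Firm E's profit: π = x_E(251 − 2(x_E + x_B)) − 45x_E − 0.5x_E².
∂π/∂x_E = 206 − 5x_E − 2x_B = 0, so x_E = 41.2 − 0.4x_B.
For B: ∂π/∂x_B = 193 − 4x_B − 2x_E = 0 ⇒ x_B = 48.25 − 0.5x_E.
Solving the two reaction functions simultaneously: (1 − (−0.4)(−0.5))x_E = 41.2 − 0.4·48.25, so 0.8x_E = 21.9 and x_E = 27.375.
Then x_B = 48.25 − 0.5·27.375 = 34.5625.
Equilibrium price: P = 251 − 2·61.9375 = 127.125.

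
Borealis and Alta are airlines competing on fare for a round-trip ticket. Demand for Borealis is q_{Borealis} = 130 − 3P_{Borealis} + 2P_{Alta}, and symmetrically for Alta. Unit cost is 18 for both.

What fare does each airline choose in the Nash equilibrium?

46

Borealis's profit: π = (P_{Borealis} − 18)(130 − 3P_{Borealis} + 2P_{Alta}).
∂π/∂P_{Borealis} = 184 − 6P_{Borealis} + 2P_{Alta} = 0 ⇒ P_{Borealis} = 92/3 + (1/3)P_{Alta}.
By symmetry P_{Alta} = P_{Borealis}; substituting into the reaction function, (2/3)P_{Borealis} = 92/3 and P_{Borealis} = 46.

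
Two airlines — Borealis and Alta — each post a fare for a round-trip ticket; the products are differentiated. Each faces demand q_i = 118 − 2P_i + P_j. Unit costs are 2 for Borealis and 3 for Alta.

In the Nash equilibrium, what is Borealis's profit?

Borealis's profit: π = (P_{Borealis} − 2)(118 − 2P_{Borealis} + P_{Alta}).
∂π/∂P_{Borealis} = 122 − 4P_{Borealis} + P_{Alta} = 0 ⇒ P_{Borealis} = 30.5 + 0.25P_{Alta}.
Similarly P_{Alta} = 31 + 0.25P_{Borealis}.
Plugging P_{Alta} into Borealis's best response: P_{Borealis} = 30.5 + 0.25(31 + 0.25P_{Borealis}) ⇒ 0.9375P_{Borealis} = 38.25, so P_{Borealis} = 40.8.
Then P_{Alta} = 31 + 0.25·40.8 = 41.2.
q_{Borealis} = 118 − 2·40.8 + 41.2 = 77.6.
Profit = (40.8 − 2)·77.6 = 3010.88.

3010.88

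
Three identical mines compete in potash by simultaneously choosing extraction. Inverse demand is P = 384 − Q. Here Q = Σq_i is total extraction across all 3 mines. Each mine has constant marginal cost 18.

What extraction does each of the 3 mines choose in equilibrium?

91.5

A representative mine's profit is π_i = q_i(384 − Q) − 18q_i, with Q = q_i + Σ_{j≠i} q_j.
First-order condition: 366 − 2q_i − Σ_{j≠i} q_j = 0.
In a symmetric equilibrium every mine chooses the same q, so Σ_{j≠i} q_j = 2q. The condition becomes 366 − 4q = 0, giving q = 366/4 = 91.5.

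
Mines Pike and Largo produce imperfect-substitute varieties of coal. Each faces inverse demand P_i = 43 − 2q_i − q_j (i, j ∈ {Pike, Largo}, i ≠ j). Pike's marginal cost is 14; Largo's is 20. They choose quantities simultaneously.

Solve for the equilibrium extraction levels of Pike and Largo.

Mine Pike's profit: π = q_{Pike}(43 − 2q_{Pike} − q_{Largo}) − 14q_{Pike}.
∂π/∂q_{Pike} = 29 − 4q_{Pike} − q_{Largo} = 0 ⇒ q_{Pike} = 7.25 − 0.25q_{Largo}.
Similarly q_{Largo} = 5.75 − 0.25q_{Pike}.
Substituting the second reaction function into the first: q_{Pike} = 7.25 − 0.25(5.75 − 0.25q_{Pike}), which gives 0.9375q_{Pike} = 5.8125 ⇒ q_{Pike} = 6.2.
Then q_{Largo} = 5.75 − 0.25·6.2 = 4.2.

6.2, 4.2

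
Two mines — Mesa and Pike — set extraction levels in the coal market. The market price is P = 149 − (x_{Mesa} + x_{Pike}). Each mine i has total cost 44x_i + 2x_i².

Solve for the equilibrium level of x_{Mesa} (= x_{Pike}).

Mine Mesa's profit: π = x_{Mesa}(149 − (x_{Mesa} + x_{Pike})) − 44x_{Mesa} − 2x_{Mesa}².
∂π/∂x_{Mesa} = 105 − 6x_{Mesa} − x_{Pike} = 0, so x_{Mesa} = 17.5 − (1/6)x_{Pike}.
The game is symmetric, so in equilibrium x_{Pike} = x_{Mesa}: the reaction function gives (7/6)x_{Mesa} = 17.5, hence x_{Mesa} = 15.

15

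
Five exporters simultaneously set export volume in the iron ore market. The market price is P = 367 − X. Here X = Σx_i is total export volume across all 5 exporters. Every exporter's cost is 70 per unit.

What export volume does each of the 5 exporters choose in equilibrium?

49.5

A representative exporter's profit is π_i = x_i(367 − X) − 70x_i, with X = x_i + Σ_{j≠i} x_j.
First-order condition: 297 − 2x_i − Σ_{j≠i} x_j = 0.
Imposing symmetry (x_j = x for all j) turns Σ_{j≠i} x_j into 4x, so 297 = 6x and x = 49.5.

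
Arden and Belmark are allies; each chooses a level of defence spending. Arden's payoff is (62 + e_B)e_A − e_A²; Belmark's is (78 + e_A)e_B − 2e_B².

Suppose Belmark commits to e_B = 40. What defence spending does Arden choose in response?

51

Expanding Arden's payoff: 62e_A + e_Be_A − e_A².
∂π/∂e_A = 62 + e_B − 2e_A = 0, so e_A = 31 + 0.5e_B.
At e_B = 40: e_A = 31 + 0.5·40 = 51.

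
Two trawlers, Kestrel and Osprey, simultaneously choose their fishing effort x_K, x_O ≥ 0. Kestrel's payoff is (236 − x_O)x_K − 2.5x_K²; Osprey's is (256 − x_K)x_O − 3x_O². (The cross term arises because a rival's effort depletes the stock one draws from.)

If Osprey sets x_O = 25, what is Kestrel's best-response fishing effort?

42.2

Expanding Kestrel's payoff: 236x_K − x_Ox_K − 2.5x_K².
∂π/∂x_K = 236 − x_O − 5x_K = 0, so x_K = 47.2 − 0.2x_O.
At x_O = 25: x_K = 47.2 − 0.2·25 = 42.2.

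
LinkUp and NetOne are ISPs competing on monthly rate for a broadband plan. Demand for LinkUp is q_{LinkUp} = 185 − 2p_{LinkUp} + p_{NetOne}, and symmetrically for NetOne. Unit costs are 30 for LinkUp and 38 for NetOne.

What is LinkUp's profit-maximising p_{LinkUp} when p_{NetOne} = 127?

LinkUp's profit: π = (p_{LinkUp} − 30)(185 − 2p_{LinkUp} + p_{NetOne}).
∂π/∂p_{LinkUp} = 245 − 4p_{LinkUp} + p_{NetOne} = 0 ⇒ p_{LinkUp} = 61.25 + 0.25p_{NetOne}.
At p_{NetOne} = 127: p_{LinkUp} = 61.25 + 0.25·127 = 93.

93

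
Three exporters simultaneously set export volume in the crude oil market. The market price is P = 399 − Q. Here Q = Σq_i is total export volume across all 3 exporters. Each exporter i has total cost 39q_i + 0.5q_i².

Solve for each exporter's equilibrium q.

72

A representative exporter's profit is π_i = q_i(399 − Q) − 39q_i − 0.5q_i², with Q = q_i + Σ_{j≠i} q_j.
First-order condition: 360 − 3q_i − Σ_{j≠i} q_j = 0.
With identical exporters, set every q_j = q: then 360 − 3q − 2q = 0, i.e. q = 360/5 = 72.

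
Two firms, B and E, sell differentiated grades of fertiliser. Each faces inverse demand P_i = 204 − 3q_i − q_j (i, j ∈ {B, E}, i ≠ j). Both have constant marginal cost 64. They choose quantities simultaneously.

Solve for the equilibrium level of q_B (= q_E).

Firm B's profit: π = q_B(204 − 3q_B − q_E) − 64q_B.
∂π/∂q_B = 140 − 6q_B − q_E = 0 ⇒ q_B = 70/3 − (1/6)q_E.
By symmetry q_E = q_B; substituting into the reaction function, (7/6)q_B = 70/3 and q_B = 20.

20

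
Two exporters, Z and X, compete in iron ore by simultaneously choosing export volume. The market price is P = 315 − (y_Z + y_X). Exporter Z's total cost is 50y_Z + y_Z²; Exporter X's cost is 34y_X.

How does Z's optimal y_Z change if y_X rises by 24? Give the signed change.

Exporter Z's profit: π = y_Z(315 − (y_Z + y_X)) − 50y_Z − y_Z².
∂π/∂y_Z = 265 − 4y_Z − y_X = 0, so y_Z = 66.25 − 0.25y_X.
The reaction-function slope is −0.25, so a 24-unit rise in y_X moves y_Z by −0.25 × 24 = −6. Z's best response falls — the actions are strategic substitutes.

-6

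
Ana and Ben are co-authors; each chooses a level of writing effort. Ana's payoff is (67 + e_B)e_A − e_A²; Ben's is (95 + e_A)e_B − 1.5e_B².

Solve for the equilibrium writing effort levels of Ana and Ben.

Expanding Ana's payoff: 67e_A + e_Be_A − e_A².
∂π/∂e_A = 67 + e_B − 2e_A = 0, so e_A = 33.5 + 0.5e_B.
Likewise for Ben: e_B = 95/3 + (1/3)e_A.
Plugging e_B into Ana's best response: e_A = 33.5 + 0.5(95/3 + (1/3)e_A) ⇒ (5/6)e_A = 148/3, so e_A = 59.2.
Then e_B = 95/3 + (1/3)·59.2 = 51.4.

59.2, 51.4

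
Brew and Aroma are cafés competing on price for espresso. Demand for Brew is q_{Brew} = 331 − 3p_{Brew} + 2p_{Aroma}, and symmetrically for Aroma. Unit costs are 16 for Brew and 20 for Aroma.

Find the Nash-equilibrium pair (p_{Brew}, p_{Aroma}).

95.5, 97

Brew's profit: π = (p_{Brew} − 16)(331 − 3p_{Brew} + 2p_{Aroma}).
∂π/∂p_{Brew} = 379 − 6p_{Brew} + 2p_{Aroma} = 0 ⇒ p_{Brew} = 379/6 + (1/3)p_{Aroma}.
Similarly p_{Aroma} = 391/6 + (1/3)p_{Brew}.
Substituting the second reaction function into the first: p_{Brew} = 379/6 + (1/3)(391/6 + (1/3)p_{Brew}), which gives (8/9)p_{Brew} = 764/9 ⇒ p_{Brew} = 95.5.
Then p_{Aroma} = 391/6 + (1/3)·95.5 = 97.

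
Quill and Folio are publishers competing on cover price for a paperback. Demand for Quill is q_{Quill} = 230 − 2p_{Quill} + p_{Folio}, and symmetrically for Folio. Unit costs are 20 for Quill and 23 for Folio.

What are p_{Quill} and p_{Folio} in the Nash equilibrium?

Quill's profit: π = (p_{Quill} − 20)(230 − 2p_{Quill} + p_{Folio}).
∂π/∂p_{Quill} = 270 − 4p_{Quill} + p_{Folio} = 0 ⇒ p_{Quill} = 67.5 + 0.25p_{Folio}.
Similarly p_{Folio} = 69 + 0.25p_{Quill}.
Solving the two reaction functions simultaneously: (1 − (0.25)(0.25))p_{Quill} = 67.5 + 0.25·69, so 0.9375p_{Quill} = 84.75 and p_{Quill} = 90.4.
Then p_{Folio} = 69 + 0.25·90.4 = 91.6.

90.4, 91.6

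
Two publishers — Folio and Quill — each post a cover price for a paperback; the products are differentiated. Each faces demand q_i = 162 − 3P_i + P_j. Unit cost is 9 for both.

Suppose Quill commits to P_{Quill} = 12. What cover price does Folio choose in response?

33.5

Folio's profit: π = (P_{Folio} − 9)(162 − 3P_{Folio} + P_{Quill}).
∂π/∂P_{Folio} = 189 − 6P_{Folio} + P_{Quill} = 0 ⇒ P_{Folio} = 31.5 + (1/6)P_{Quill}.
At P_{Quill} = 12: P_{Folio} = 31.5 + (1/6)·12 = 33.5.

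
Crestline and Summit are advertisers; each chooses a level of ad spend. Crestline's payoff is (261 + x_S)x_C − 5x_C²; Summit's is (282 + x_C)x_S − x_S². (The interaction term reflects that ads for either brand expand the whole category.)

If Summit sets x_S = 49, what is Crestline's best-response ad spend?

Expanding Crestline's payoff: 261x_C + x_Sx_C − 5x_C².
∂π/∂x_C = 261 + x_S − 10x_C = 0, so x_C = 26.1 + 0.1x_S.
At x_S = 49: x_C = 26.1 + 0.1·49 = 31.

31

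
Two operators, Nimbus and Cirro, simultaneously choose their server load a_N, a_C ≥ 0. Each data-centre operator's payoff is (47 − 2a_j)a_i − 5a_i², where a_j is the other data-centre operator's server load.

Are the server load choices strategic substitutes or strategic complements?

strategic substitutes

Nimbus's payoff is (47 − 2a_C)a_N − 5a_N².
∂π/∂a_N = 47 − 2a_C − 10a_N = 0, so a_N = 4.7 − 0.2a_C.
The best-response slope da_N/da_C = −0.2 < 0: the reaction function is downward-sloping, so the choices are strategic substitutes.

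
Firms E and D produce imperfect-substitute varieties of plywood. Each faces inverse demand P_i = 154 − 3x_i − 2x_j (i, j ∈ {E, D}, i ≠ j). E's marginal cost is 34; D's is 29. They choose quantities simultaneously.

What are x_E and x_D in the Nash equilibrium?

14.6875, 15.9375

Firm E's profit: π = x_E(154 − 3x_E − 2x_D) − 34x_E.
∂π/∂x_E = 120 − 6x_E − 2x_D = 0 ⇒ x_E = 20 − (1/3)x_D.
Similarly x_D = 125/6 − (1/3)x_E.
Solving the two reaction functions simultaneously: (1 − (−1/3)(−1/3))x_E = 20 − (1/3)·(125/6), so (8/9)x_E = 235/18 and x_E = 14.6875.
Then x_D = 125/6 − (1/3)·14.6875 = 15.9375.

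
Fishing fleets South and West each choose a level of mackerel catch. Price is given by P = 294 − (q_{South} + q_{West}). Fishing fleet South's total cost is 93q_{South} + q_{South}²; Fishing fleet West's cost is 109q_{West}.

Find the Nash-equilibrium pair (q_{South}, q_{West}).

31, 77

Fishing fleet South's profit: π = q_{South}(294 − (q_{South} + q_{West})) − 93q_{South} − q_{South}².
∂π/∂q_{South} = 201 − 4q_{South} − q_{West} = 0, so q_{South} = 50.25 − 0.25q_{West}.
For West: ∂π/∂q_{West} = 185 − 2q_{West} − q_{South} = 0 ⇒ q_{West} = 92.5 − 0.5q_{South}.
Plugging q_{West} into South's best response: q_{South} = 50.25 − 0.25(92.5 − 0.5q_{South}) ⇒ 0.875q_{South} = 27.125, so q_{South} = 31.
Then q_{West} = 92.5 − 0.5·31 = 77.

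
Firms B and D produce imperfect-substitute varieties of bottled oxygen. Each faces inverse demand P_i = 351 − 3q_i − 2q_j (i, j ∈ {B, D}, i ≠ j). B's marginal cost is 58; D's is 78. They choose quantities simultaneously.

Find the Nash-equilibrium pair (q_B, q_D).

37.875, 32.875

Firm B's profit: π = q_B(351 − 3q_B − 2q_D) − 58q_B.
∂π/∂q_B = 293 − 6q_B − 2q_D = 0 ⇒ q_B = 293/6 − (1/3)q_D.
Similarly q_D = 45.5 − (1/3)q_B.
Solving the two reaction functions simultaneously: (1 − (−1/3)(−1/3))q_B = 293/6 − (1/3)·45.5, so (8/9)q_B = 101/3 and q_B = 37.875.
Then q_D = 45.5 − (1/3)·37.875 = 32.875.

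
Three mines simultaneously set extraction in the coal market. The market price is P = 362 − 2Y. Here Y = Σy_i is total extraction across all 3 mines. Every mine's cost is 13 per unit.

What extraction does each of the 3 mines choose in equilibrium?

43.625

A representative mine's profit is π_i = y_i(362 − 2Y) − 13y_i, with Y = y_i + Σ_{j≠i} y_j.
First-order condition: 349 − 4y_i − 2Σ_{j≠i} y_j = 0.
Imposing symmetry (y_j = y for all j) turns Σ_{j≠i} y_j into 2y, so 349 = 8y and y = 43.625.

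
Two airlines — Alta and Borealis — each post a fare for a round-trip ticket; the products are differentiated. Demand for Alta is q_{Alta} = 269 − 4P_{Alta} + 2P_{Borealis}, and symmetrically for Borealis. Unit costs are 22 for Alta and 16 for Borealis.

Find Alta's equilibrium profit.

Alta's profit: π = (P_{Alta} − 22)(269 − 4P_{Alta} + 2P_{Borealis}).
∂π/∂P_{Alta} = 357 − 8P_{Alta} + 2P_{Borealis} = 0 ⇒ P_{Alta} = 44.625 + 0.25P_{Borealis}.
Similarly P_{Borealis} = 41.625 + 0.25P_{Alta}.
Plugging P_{Borealis} into Alta's best response: P_{Alta} = 44.625 + 0.25(41.625 + 0.25P_{Alta}) ⇒ 0.9375P_{Alta} = 1761/32, so P_{Alta} = 58.7.
Then P_{Borealis} = 41.625 + 0.25·58.7 = 56.3.
q_{Alta} = 269 − 4·58.7 + 2·56.3 = 146.8.
Profit = (58.7 − 22)·146.8 = 5387.56.

5387.56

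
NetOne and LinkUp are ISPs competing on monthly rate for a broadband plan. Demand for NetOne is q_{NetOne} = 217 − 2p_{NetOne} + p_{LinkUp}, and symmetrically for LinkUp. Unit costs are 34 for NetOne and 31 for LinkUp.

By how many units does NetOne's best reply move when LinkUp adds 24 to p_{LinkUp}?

NetOne's profit: π = (p_{NetOne} − 34)(217 − 2p_{NetOne} + p_{LinkUp}).
∂π/∂p_{NetOne} = 285 − 4p_{NetOne} + p_{LinkUp} = 0 ⇒ p_{NetOne} = 71.25 + 0.25p_{LinkUp}.
The reaction-function slope is 0.25, so a 24-unit rise in p_{LinkUp} moves p_{NetOne} by 0.25 × 24 = 6. NetOne's best response rises — the actions are strategic complements.

6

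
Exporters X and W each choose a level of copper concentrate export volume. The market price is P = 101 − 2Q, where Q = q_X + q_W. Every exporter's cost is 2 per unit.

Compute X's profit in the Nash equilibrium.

Exporter X's profit: π = q_X(101 − 2(q_X + q_W)) − 2q_X.
∂π/∂q_X = 99 − 4q_X − 2q_W = 0, so q_X = 24.75 − 0.5q_W.
Setting q_X = q_W in the reaction function: q_X = 24.75 − 0.5q_X, so q_X = 24.75 / 1.5 = 16.5.
Price P = 101 − 2·33 = 35.
X's profit: (35 − 2)·16.5 = 544.5.

544.5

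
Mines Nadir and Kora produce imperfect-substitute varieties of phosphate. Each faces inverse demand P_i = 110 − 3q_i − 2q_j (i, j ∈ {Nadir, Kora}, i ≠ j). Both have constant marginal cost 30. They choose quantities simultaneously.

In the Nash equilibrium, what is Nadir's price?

60

Mine Nadir's profit: π = q_{Nadir}(110 − 3q_{Nadir} − 2q_{Kora}) − 30q_{Nadir}.
∂π/∂q_{Nadir} = 80 − 6q_{Nadir} − 2q_{Kora} = 0 ⇒ q_{Nadir} = 40/3 − (1/3)q_{Kora}.
By symmetry q_{Kora} = q_{Nadir}; substituting into the reaction function, (4/3)q_{Nadir} = 40/3 and q_{Nadir} = 10.
P_{Nadir} = 110 − 3·10 − 2·10 = 60.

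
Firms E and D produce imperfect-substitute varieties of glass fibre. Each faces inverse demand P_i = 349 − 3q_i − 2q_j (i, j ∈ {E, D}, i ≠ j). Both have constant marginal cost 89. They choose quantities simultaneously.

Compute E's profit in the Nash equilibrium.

Firm E's profit: π = q_E(349 − 3q_E − 2q_D) − 89q_E.
∂π/∂q_E = 260 − 6q_E − 2q_D = 0 ⇒ q_E = 130/3 − (1/3)q_D.
By symmetry q_D = q_E; substituting into the reaction function, (4/3)q_E = 130/3 and q_E = 32.5.
P_E = 349 − 3·32.5 − 2·32.5 = 186.5.
Profit = (186.5 − 89)·32.5 = 3168.75.

3168.75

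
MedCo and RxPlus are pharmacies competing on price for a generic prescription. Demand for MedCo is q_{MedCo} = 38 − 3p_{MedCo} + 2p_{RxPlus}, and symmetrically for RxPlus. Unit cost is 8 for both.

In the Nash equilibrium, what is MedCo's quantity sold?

22.5

MedCo's profit: π = (p_{MedCo} − 8)(38 − 3p_{MedCo} + 2p_{RxPlus}).
∂π/∂p_{MedCo} = 62 − 6p_{MedCo} + 2p_{RxPlus} = 0 ⇒ p_{MedCo} = 31/3 + (1/3)p_{RxPlus}.
The game is symmetric, so in equilibrium p_{RxPlus} = p_{MedCo}: the reaction function gives (2/3)p_{MedCo} = 31/3, hence p_{MedCo} = 15.5.
q_{MedCo} = 38 − 3·15.5 + 2·15.5 = 22.5.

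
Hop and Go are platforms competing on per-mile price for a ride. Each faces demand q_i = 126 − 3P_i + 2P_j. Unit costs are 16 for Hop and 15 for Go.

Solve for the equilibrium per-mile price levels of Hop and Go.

43.3125, 42.9375

Hop's profit: π = (P_{Hop} − 16)(126 − 3P_{Hop} + 2P_{Go}).
∂π/∂P_{Hop} = 174 − 6P_{Hop} + 2P_{Go} = 0 ⇒ P_{Hop} = 29 + (1/3)P_{Go}.
Similarly P_{Go} = 28.5 + (1/3)P_{Hop}.
Solving the two reaction functions simultaneously: (1 − (1/3)(1/3))P_{Hop} = 29 + (1/3)·28.5, so (8/9)P_{Hop} = 38.5 and P_{Hop} = 43.3125.
Then P_{Go} = 28.5 + (1/3)·43.3125 = 42.9375.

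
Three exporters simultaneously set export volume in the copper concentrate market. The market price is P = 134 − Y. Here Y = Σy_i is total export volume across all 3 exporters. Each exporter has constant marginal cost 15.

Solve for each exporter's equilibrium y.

A representative exporter's profit is π_i = y_i(134 − Y) − 15y_i, with Y = y_i + Σ_{j≠i} y_j.
First-order condition: 119 − 2y_i − Σ_{j≠i} y_j = 0.
In a symmetric equilibrium every exporter chooses the same y, so Σ_{j≠i} y_j = 2y. The condition becomes 119 − 4y = 0, giving y = 119/4 = 29.75.

29.75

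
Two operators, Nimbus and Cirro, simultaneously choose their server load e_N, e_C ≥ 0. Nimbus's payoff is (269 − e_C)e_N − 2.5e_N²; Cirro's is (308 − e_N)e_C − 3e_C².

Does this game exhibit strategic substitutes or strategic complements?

strategic substitutes

Expanding Nimbus's payoff: 269e_N − e_Ce_N − 2.5e_N².
∂π/∂e_N = 269 − e_C − 5e_N = 0, so e_N = 53.8 − 0.2e_C.
The best-response slope de_N/de_C = −0.2 < 0: the reaction function is downward-sloping, so the choices are strategic substitutes.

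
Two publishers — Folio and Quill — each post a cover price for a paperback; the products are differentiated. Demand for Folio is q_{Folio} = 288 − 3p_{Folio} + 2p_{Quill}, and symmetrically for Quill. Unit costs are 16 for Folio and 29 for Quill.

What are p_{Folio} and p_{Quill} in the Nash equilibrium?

Folio's profit: π = (p_{Folio} − 16)(288 − 3p_{Folio} + 2p_{Quill}).
∂π/∂p_{Folio} = 336 − 6p_{Folio} + 2p_{Quill} = 0 ⇒ p_{Folio} = 56 + (1/3)p_{Quill}.
Similarly p_{Quill} = 62.5 + (1/3)p_{Folio}.
Substituting the second reaction function into the first: p_{Folio} = 56 + (1/3)(62.5 + (1/3)p_{Folio}), which gives (8/9)p_{Folio} = 461/6 ⇒ p_{Folio} = 86.4375.
Then p_{Quill} = 62.5 + (1/3)·86.4375 = 91.3125.

86.4375, 91.3125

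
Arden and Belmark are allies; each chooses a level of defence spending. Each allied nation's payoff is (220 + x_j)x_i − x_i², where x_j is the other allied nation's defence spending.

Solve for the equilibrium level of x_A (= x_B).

220

Arden's payoff is (220 + x_B)x_A − x_A².
∂π/∂x_A = 220 + x_B − 2x_A = 0, so x_A = 110 + 0.5x_B.
By symmetry x_B = x_A; substituting into the reaction function, 0.5x_A = 110 and x_A = 220.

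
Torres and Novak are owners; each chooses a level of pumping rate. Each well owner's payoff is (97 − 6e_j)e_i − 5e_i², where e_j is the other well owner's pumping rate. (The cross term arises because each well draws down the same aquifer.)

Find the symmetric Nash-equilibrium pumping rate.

Torres's payoff is (97 − 6e_N)e_T − 5e_T².
∂π/∂e_T = 97 − 6e_N − 10e_T = 0, so e_T = 9.7 − 0.6e_N.
The game is symmetric, so in equilibrium e_N = e_T: the reaction function gives 1.6e_T = 9.7, hence e_T = 6.0625.

6.0625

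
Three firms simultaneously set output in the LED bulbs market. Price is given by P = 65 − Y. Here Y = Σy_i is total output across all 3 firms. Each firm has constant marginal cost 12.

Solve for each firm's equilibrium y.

13.25

A representative firm's profit is π_i = y_i(65 − Y) − 12y_i, with Y = y_i + Σ_{j≠i} y_j.
First-order condition: 53 − 2y_i − Σ_{j≠i} y_j = 0.
With identical firms, set every y_j = y: then 53 − 2y − 2y = 0, i.e. y = 53/4 = 13.25.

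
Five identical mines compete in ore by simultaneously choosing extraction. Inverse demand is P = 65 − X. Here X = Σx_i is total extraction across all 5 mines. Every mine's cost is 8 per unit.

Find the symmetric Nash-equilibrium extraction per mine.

A representative mine's profit is π_i = x_i(65 − X) − 8x_i, with X = x_i + Σ_{j≠i} x_j.
First-order condition: 57 − 2x_i − Σ_{j≠i} x_j = 0.
With identical mines, set every x_j = x: then 57 − 2x − 4x = 0, i.e. x = 57/6 = 9.5.

9.5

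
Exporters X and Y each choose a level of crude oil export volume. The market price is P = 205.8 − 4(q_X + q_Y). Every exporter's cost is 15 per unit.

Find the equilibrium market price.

78.6

Exporter X's profit: π = q_X(205.8 − 4(q_X + q_Y)) − 15q_X.
∂π/∂q_X = 190.8 − 8q_X − 4q_Y = 0, so q_X = 23.85 − 0.5q_Y.
Setting q_X = q_Y in the reaction function: q_X = 23.85 − 0.5q_X, so q_X = 23.85 / 1.5 = 15.9.
Equilibrium price: P = 205.8 − 4·31.8 = 78.6.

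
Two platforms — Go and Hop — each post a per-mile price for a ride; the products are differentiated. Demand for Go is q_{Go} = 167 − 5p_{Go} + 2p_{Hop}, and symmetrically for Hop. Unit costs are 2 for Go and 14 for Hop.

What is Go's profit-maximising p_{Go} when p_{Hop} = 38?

25.3

Go's profit: π = (p_{Go} − 2)(167 − 5p_{Go} + 2p_{Hop}).
∂π/∂p_{Go} = 177 − 10p_{Go} + 2p_{Hop} = 0 ⇒ p_{Go} = 17.7 + 0.2p_{Hop}.
At p_{Hop} = 38: p_{Go} = 17.7 + 0.2·38 = 25.3.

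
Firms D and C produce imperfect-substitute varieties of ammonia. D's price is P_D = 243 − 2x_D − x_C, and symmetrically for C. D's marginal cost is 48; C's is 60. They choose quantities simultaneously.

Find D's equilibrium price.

Firm D's profit: π = x_D(243 − 2x_D − x_C) − 48x_D.
∂π/∂x_D = 195 − 4x_D − x_C = 0 ⇒ x_D = 48.75 − 0.25x_C.
Similarly x_C = 45.75 − 0.25x_D.
Substituting the second reaction function into the first: x_D = 48.75 − 0.25(45.75 − 0.25x_D), which gives 0.9375x_D = 37.3125 ⇒ x_D = 39.8.
Then x_C = 45.75 − 0.25·39.8 = 35.8.
P_D = 243 − 2·39.8 − 35.8 = 127.6.

127.6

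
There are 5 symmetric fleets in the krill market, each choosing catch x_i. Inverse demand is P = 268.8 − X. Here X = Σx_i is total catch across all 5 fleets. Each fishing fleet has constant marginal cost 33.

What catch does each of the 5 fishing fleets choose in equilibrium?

39.3

A representative fishing fleet's profit is π_i = x_i(268.8 − X) − 33x_i, with X = x_i + Σ_{j≠i} x_j.
First-order condition: 235.8 − 2x_i − Σ_{j≠i} x_j = 0.
Imposing symmetry (x_j = x for all j) turns Σ_{j≠i} x_j into 4x, so 235.8 = 6x and x = 39.3.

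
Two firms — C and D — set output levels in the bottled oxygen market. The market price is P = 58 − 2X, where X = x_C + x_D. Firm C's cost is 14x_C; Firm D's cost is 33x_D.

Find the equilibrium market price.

35

Firm C's profit: π = x_C(58 − 2(x_C + x_D)) − 14x_C.
∂π/∂x_C = 44 − 4x_C − 2x_D = 0, so x_C = 11 − 0.5x_D.
By the same steps for D: x_D = 6.25 − 0.5x_C.
Plugging x_D into C's best response: x_C = 11 − 0.5(6.25 − 0.5x_C) ⇒ 0.75x_C = 7.875, so x_C = 10.5.
Then x_D = 6.25 − 0.5·10.5 = 1.
Equilibrium price: P = 58 − 2·11.5 = 35.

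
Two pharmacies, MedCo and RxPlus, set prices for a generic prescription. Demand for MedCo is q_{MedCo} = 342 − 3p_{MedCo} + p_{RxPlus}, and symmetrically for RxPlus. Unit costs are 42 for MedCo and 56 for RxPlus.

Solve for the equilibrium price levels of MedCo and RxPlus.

94.8, 100.8

MedCo's profit: π = (p_{MedCo} − 42)(342 − 3p_{MedCo} + p_{RxPlus}).
∂π/∂p_{MedCo} = 468 − 6p_{MedCo} + p_{RxPlus} = 0 ⇒ p_{MedCo} = 78 + (1/6)p_{RxPlus}.
Similarly p_{RxPlus} = 85 + (1/6)p_{MedCo}.
Substituting the second reaction function into the first: p_{MedCo} = 78 + (1/6)(85 + (1/6)p_{MedCo}), which gives (35/36)p_{MedCo} = 553/6 ⇒ p_{MedCo} = 94.8.
Then p_{RxPlus} = 85 + (1/6)·94.8 = 100.8.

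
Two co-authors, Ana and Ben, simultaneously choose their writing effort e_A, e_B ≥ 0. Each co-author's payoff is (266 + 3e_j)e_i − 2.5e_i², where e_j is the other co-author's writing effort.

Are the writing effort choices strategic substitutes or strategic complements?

Ana's payoff is (266 + 3e_B)e_A − 2.5e_A².
∂π/∂e_A = 266 + 3e_B − 5e_A = 0, so e_A = 53.2 + 0.6e_B.
The best-response slope de_A/de_B = 0.6 > 0: the reaction function is upward-sloping, so the choices are strategic complements.

strategic complements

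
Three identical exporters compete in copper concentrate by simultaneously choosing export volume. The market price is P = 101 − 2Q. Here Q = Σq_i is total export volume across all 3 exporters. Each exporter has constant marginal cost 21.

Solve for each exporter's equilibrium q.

10

A representative exporter's profit is π_i = q_i(101 − 2Q) − 21q_i, with Q = q_i + Σ_{j≠i} q_j.
First-order condition: 80 − 4q_i − 2Σ_{j≠i} q_j = 0.
Imposing symmetry (q_j = q for all j) turns Σ_{j≠i} q_j into 2q, so 80 = 8q and q = 10.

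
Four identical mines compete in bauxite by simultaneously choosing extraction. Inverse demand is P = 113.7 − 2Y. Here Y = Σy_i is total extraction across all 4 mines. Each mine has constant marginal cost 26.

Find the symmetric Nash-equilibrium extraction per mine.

8.77

A representative mine's profit is π_i = y_i(113.7 − 2Y) − 26y_i, with Y = y_i + Σ_{j≠i} y_j.
First-order condition: 87.7 − 4y_i − 2Σ_{j≠i} y_j = 0.
With identical mines, set every y_j = y: then 87.7 − 4y − 6y = 0, i.e. y = 87.7/10 = 8.77.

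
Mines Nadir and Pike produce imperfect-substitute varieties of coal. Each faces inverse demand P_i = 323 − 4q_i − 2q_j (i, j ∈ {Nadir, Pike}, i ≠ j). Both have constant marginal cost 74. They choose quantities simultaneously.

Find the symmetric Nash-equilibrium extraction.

Mine Nadir's profit: π = q_{Nadir}(323 − 4q_{Nadir} − 2q_{Pike}) − 74q_{Nadir}.
∂π/∂q_{Nadir} = 249 − 8q_{Nadir} − 2q_{Pike} = 0 ⇒ q_{Nadir} = 31.125 − 0.25q_{Pike}.
The game is symmetric, so in equilibrium q_{Pike} = q_{Nadir}: the reaction function gives 1.25q_{Nadir} = 31.125, hence q_{Nadir} = 24.9.

24.9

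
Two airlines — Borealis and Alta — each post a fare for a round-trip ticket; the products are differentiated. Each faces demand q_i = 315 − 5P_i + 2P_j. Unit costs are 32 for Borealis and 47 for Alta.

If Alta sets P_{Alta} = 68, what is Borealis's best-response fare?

Borealis's profit: π = (P_{Borealis} − 32)(315 − 5P_{Borealis} + 2P_{Alta}).
∂π/∂P_{Borealis} = 475 − 10P_{Borealis} + 2P_{Alta} = 0 ⇒ P_{Borealis} = 47.5 + 0.2P_{Alta}.
At P_{Alta} = 68: P_{Borealis} = 47.5 + 0.2·68 = 61.1.

61.1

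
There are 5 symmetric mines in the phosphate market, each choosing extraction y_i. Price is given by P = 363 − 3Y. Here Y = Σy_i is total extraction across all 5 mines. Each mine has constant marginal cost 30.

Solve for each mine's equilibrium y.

18.5

A representative mine's profit is π_i = y_i(363 − 3Y) − 30y_i, with Y = y_i + Σ_{j≠i} y_j.
First-order condition: 333 − 6y_i − 3Σ_{j≠i} y_j = 0.
With identical mines, set every y_j = y: then 333 − 6y − 12y = 0, i.e. y = 333/18 = 18.5.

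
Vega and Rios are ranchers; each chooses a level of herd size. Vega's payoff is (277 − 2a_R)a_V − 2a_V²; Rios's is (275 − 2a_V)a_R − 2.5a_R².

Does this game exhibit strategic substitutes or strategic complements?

strategic substitutes

Expanding Vega's payoff: 277a_V − 2a_Ra_V − 2a_V².
∂π/∂a_V = 277 − 2a_R − 4a_V = 0, so a_V = 69.25 − 0.5a_R.
The best-response slope da_V/da_R = −0.5 < 0: the reaction function is downward-sloping, so the choices are strategic substitutes.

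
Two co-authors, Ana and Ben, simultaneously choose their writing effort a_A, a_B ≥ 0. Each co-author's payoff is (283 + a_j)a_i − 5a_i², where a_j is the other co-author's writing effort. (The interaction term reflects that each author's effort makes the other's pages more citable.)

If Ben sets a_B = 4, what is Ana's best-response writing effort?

28.7

Ana's payoff is (283 + a_B)a_A − 5a_A².
∂π/∂a_A = 283 + a_B − 10a_A = 0, so a_A = 28.3 + 0.1a_B.
At a_B = 4: a_A = 28.3 + 0.1·4 = 28.7.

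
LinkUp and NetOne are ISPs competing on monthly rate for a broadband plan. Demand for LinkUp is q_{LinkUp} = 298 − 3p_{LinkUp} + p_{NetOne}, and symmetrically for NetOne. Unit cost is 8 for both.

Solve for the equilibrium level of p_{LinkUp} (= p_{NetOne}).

64.4

LinkUp's profit: π = (p_{LinkUp} − 8)(298 − 3p_{LinkUp} + p_{NetOne}).
∂π/∂p_{LinkUp} = 322 − 6p_{LinkUp} + p_{NetOne} = 0 ⇒ p_{LinkUp} = 161/3 + (1/6)p_{NetOne}.
By symmetry p_{NetOne} = p_{LinkUp}; substituting into the reaction function, (5/6)p_{LinkUp} = 161/3 and p_{LinkUp} = 64.4.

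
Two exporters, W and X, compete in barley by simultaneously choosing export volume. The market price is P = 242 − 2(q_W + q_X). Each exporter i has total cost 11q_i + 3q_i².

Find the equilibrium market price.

Exporter W's profit: π = q_W(242 − 2(q_W + q_X)) − 11q_W − 3q_W².
∂π/∂q_W = 231 − 10q_W − 2q_X = 0, so q_W = 23.1 − 0.2q_X.
By symmetry q_X = q_W; substituting into the reaction function, 1.2q_W = 23.1 and q_W = 19.25.
Equilibrium price: P = 242 − 2·38.5 = 165.

165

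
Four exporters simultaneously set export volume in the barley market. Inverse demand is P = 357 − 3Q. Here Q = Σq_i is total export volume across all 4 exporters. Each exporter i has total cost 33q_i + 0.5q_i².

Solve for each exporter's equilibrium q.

A representative exporter's profit is π_i = q_i(357 − 3Q) − 33q_i − 0.5q_i², with Q = q_i + Σ_{j≠i} q_j.
First-order condition: 324 − 7q_i − 3Σ_{j≠i} q_j = 0.
Imposing symmetry (q_j = q for all j) turns Σ_{j≠i} q_j into 3q, so 324 = 16q and q = 20.25.

20.25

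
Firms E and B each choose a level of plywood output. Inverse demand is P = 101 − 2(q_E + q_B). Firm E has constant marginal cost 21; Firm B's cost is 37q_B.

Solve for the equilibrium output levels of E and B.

Firm E's profit: π = q_E(101 − 2(q_E + q_B)) − 21q_E.
∂π/∂q_E = 80 − 4q_E − 2q_B = 0, so q_E = 20 − 0.5q_B.
By the same steps for B: q_B = 16 − 0.5q_E.
Substituting the second reaction function into the first: q_E = 20 − 0.5(16 − 0.5q_E), which gives 0.75q_E = 12 ⇒ q_E = 16.
Then q_B = 16 − 0.5·16 = 8.

16, 8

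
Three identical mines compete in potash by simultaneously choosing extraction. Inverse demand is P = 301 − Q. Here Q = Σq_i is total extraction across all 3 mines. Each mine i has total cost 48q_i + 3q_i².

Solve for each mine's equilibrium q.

25.3

A representative mine's profit is π_i = q_i(301 − Q) − 48q_i − 3q_i², with Q = q_i + Σ_{j≠i} q_j.
First-order condition: 253 − 8q_i − Σ_{j≠i} q_j = 0.
In a symmetric equilibrium every mine chooses the same q, so Σ_{j≠i} q_j = 2q. The condition becomes 253 − 10q = 0, giving q = 253/10 = 25.3.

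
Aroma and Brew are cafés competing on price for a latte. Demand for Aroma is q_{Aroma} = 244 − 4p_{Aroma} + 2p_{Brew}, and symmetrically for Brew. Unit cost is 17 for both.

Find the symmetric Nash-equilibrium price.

Aroma's profit: π = (p_{Aroma} − 17)(244 − 4p_{Aroma} + 2p_{Brew}).
∂π/∂p_{Aroma} = 312 − 8p_{Aroma} + 2p_{Brew} = 0 ⇒ p_{Aroma} = 39 + 0.25p_{Brew}.
By symmetry p_{Brew} = p_{Aroma}; substituting into the reaction function, 0.75p_{Aroma} = 39 and p_{Aroma} = 52.

52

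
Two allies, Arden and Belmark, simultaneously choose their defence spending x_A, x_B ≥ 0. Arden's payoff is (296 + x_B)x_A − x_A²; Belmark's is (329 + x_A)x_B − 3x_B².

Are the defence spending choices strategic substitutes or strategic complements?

Expanding Arden's payoff: 296x_A + x_Bx_A − x_A².
∂π/∂x_A = 296 + x_B − 2x_A = 0, so x_A = 148 + 0.5x_B.
The best-response slope dx_A/dx_B = 0.5 > 0: the reaction function is upward-sloping, so the choices are strategic complements.

strategic complements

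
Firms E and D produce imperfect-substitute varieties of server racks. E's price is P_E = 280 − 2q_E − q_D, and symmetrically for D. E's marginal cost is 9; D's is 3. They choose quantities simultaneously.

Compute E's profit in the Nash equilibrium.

5788.88

Firm E's profit: π = q_E(280 − 2q_E − q_D) − 9q_E.
∂π/∂q_E = 271 − 4q_E − q_D = 0 ⇒ q_E = 67.75 − 0.25q_D.
Similarly q_D = 69.25 − 0.25q_E.
Plugging q_D into E's best response: q_E = 67.75 − 0.25(69.25 − 0.25q_E) ⇒ 0.9375q_E = 50.4375, so q_E = 53.8.
Then q_D = 69.25 − 0.25·53.8 = 55.8.
P_E = 280 − 2·53.8 − 55.8 = 116.6.
Profit = (116.6 − 9)·53.8 = 5788.88.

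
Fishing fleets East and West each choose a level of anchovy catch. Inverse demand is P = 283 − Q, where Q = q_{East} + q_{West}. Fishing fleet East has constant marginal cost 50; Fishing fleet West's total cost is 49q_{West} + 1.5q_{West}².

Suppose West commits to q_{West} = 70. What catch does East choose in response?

Fishing fleet East's profit: π = q_{East}(283 − (q_{East} + q_{West})) − 50q_{East}.
∂π/∂q_{East} = 233 − 2q_{East} − q_{West} = 0, so q_{East} = 116.5 − 0.5q_{West}.
At q_{West} = 70: q_{East} = 116.5 − 0.5·70 = 81.5.

81.5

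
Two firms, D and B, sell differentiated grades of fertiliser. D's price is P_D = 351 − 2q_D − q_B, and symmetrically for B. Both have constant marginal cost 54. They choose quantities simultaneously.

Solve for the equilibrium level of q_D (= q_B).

Firm D's profit: π = q_D(351 − 2q_D − q_B) − 54q_D.
∂π/∂q_D = 297 − 4q_D − q_B = 0 ⇒ q_D = 74.25 − 0.25q_B.
The game is symmetric, so in equilibrium q_B = q_D: the reaction function gives 1.25q_D = 74.25, hence q_D = 59.4.

59.4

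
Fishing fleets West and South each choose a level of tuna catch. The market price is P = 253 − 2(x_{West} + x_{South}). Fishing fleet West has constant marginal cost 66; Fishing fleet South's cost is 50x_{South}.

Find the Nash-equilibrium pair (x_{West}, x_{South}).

28.5, 36.5

Fishing fleet West's profit: π = x_{West}(253 − 2(x_{West} + x_{South})) − 66x_{West}.
∂π/∂x_{West} = 187 − 4x_{West} − 2x_{South} = 0, so x_{West} = 46.75 − 0.5x_{South}.
By the same steps for South: x_{South} = 50.75 − 0.5x_{West}.
Plugging x_{South} into West's best response: x_{West} = 46.75 − 0.5(50.75 − 0.5x_{West}) ⇒ 0.75x_{West} = 21.375, so x_{West} = 28.5.
Then x_{South} = 50.75 − 0.5·28.5 = 36.5.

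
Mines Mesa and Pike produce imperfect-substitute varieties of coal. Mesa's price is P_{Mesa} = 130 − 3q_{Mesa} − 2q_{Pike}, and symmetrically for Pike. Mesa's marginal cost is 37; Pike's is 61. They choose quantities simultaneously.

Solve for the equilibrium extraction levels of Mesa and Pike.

13.125, 7.125

Mine Mesa's profit: π = q_{Mesa}(130 − 3q_{Mesa} − 2q_{Pike}) − 37q_{Mesa}.
∂π/∂q_{Mesa} = 93 − 6q_{Mesa} − 2q_{Pike} = 0 ⇒ q_{Mesa} = 15.5 − (1/3)q_{Pike}.
Similarly q_{Pike} = 11.5 − (1/3)q_{Mesa}.
Substituting the second reaction function into the first: q_{Mesa} = 15.5 − (1/3)(11.5 − (1/3)q_{Mesa}), which gives (8/9)q_{Mesa} = 35/3 ⇒ q_{Mesa} = 13.125.
Then q_{Pike} = 11.5 − (1/3)·13.125 = 7.125.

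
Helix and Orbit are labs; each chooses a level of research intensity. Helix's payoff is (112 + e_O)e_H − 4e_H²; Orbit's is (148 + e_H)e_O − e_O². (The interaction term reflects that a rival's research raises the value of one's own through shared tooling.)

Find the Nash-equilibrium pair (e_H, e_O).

Expanding Helix's payoff: 112e_H + e_Oe_H − 4e_H².
∂π/∂e_H = 112 + e_O − 8e_H = 0, so e_H = 14 + 0.125e_O.
Likewise for Orbit: e_O = 74 + 0.5e_H.
Plugging e_O into Helix's best response: e_H = 14 + 0.125(74 + 0.5e_H) ⇒ 0.9375e_H = 23.25, so e_H = 24.8.
Then e_O = 74 + 0.5·24.8 = 86.4.

24.8, 86.4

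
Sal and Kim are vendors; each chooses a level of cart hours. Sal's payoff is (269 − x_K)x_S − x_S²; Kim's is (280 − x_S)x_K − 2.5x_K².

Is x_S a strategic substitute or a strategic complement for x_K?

Expanding Sal's payoff: 269x_S − x_Kx_S − x_S².
∂π/∂x_S = 269 − x_K − 2x_S = 0, so x_S = 134.5 − 0.5x_K.
The best-response slope dx_S/dx_K = −0.5 < 0: the reaction function is downward-sloping, so the choices are strategic substitutes.

strategic substitutes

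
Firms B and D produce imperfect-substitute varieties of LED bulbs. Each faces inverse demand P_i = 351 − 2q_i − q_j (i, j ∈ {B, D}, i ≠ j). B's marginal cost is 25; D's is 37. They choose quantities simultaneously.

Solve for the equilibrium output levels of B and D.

66, 62

Firm B's profit: π = q_B(351 − 2q_B − q_D) − 25q_B.
∂π/∂q_B = 326 − 4q_B − q_D = 0 ⇒ q_B = 81.5 − 0.25q_D.
Similarly q_D = 78.5 − 0.25q_B.
Plugging q_D into B's best response: q_B = 81.5 − 0.25(78.5 − 0.25q_B) ⇒ 0.9375q_B = 61.875, so q_B = 66.
Then q_D = 78.5 − 0.25·66 = 62.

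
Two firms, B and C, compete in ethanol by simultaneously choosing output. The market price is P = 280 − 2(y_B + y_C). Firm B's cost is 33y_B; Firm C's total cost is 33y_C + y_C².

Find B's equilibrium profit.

4880.72

Firm B's profit: π = y_B(280 − 2(y_B + y_C)) − 33y_B.
∂π/∂y_B = 247 − 4y_B − 2y_C = 0, so y_B = 61.75 − 0.5y_C.
For C: ∂π/∂y_C = 247 − 6y_C − 2y_B = 0 ⇒ y_C = 247/6 − (1/3)y_B.
Plugging y_C into B's best response: y_B = 61.75 − 0.5(247/6 − (1/3)y_B) ⇒ (5/6)y_B = 247/6, so y_B = 49.4.
Then y_C = 247/6 − (1/3)·49.4 = 24.7.
Price P = 280 − 2·74.1 = 131.8.
B's profit: (131.8 − 33)·49.4 = 4880.72.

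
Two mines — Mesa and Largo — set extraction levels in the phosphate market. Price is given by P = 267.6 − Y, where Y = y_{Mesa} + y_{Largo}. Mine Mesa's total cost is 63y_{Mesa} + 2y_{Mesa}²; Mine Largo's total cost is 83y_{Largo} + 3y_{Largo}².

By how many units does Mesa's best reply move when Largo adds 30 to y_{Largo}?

-5

Mine Mesa's profit: π = y_{Mesa}(267.6 − (y_{Mesa} + y_{Largo})) − 63y_{Mesa} − 2y_{Mesa}².
∂π/∂y_{Mesa} = 204.6 − 6y_{Mesa} − y_{Largo} = 0, so y_{Mesa} = 34.1 − (1/6)y_{Largo}.
The reaction-function slope is −1/6, so a 30-unit rise in y_{Largo} moves y_{Mesa} by −1/6 × 30 = −5. Mesa's best response falls — the actions are strategic substitutes.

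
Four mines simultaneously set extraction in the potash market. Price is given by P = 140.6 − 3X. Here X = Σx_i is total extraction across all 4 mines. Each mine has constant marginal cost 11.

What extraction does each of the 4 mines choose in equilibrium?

A representative mine's profit is π_i = x_i(140.6 − 3X) − 11x_i, with X = x_i + Σ_{j≠i} x_j.
First-order condition: 129.6 − 6x_i − 3Σ_{j≠i} x_j = 0.
Imposing symmetry (x_j = x for all j) turns Σ_{j≠i} x_j into 3x, so 129.6 = 15x and x = 8.64.

8.64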